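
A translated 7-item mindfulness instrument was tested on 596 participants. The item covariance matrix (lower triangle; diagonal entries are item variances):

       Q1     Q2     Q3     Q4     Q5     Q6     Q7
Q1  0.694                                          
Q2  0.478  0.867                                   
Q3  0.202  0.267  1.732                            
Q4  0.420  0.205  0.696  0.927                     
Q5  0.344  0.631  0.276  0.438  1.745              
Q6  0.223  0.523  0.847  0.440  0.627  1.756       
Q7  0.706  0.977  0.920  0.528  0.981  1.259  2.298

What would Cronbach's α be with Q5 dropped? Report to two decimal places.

α = 0.81

Remaining items: Q1, Q2, Q3, Q4, Q6, Q7 (k = 6).
Σσ²ᵢ = 0.694 + 0.867 + 1.732 + 0.927 + 1.756 + 2.298 = 8.274
σ²_T = 8.274 + 2 × 8.691 = 25.656
α (item deleted) = (6/5)·(1 − 8.274/25.656) = 0.81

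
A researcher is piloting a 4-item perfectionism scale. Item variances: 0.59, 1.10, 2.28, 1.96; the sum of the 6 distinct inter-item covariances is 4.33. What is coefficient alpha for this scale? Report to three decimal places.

Σσᵢ² = 0.59 + 1.10 + 2.28 + 1.96 = 5.93
Sum of distinct covariances = 4.33
total variance = Σσᵢ² + 2·Σcov = 5.93 + 2 × 4.33 = 14.59
α = (4/3)·(1 − 5.93/14.59) = 0.791

α = 0.791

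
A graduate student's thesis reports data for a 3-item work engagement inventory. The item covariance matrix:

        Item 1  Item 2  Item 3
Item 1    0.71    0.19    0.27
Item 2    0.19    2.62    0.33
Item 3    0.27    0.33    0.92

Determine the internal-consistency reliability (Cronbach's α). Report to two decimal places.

ΣVar(i) = 0.71 + 2.62 + 0.92 = 4.25
Sum of the distinct covariances = 0.79
σ²_T = 4.25 + 2 × 0.79 = 5.83
α = (k/(k−1))·(1 − ΣVar(i)/σ²_T) = (3/2)·(1 − 4.25/5.83) = 0.41

α = 0.41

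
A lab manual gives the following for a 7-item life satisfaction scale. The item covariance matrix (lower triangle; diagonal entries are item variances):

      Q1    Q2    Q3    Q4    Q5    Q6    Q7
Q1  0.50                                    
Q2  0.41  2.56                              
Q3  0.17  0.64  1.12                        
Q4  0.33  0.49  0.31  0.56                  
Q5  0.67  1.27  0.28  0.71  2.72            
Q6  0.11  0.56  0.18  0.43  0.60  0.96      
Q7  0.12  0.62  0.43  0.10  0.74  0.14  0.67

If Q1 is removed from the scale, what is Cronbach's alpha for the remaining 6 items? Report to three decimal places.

Remaining items: Q2, Q3, Q4, Q5, Q6, Q7 (k = 6).
Σσᵢ² = 2.56 + 1.12 + 0.56 + 2.72 + 0.96 + 0.67 = 8.59
σ²_T = 8.59 + 2 × 7.50 = 23.59
α (item deleted) = (6/5)·(1 − 8.59/23.59) = 0.763

α = 0.763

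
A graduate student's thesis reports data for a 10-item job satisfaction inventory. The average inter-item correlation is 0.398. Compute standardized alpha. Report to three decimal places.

Standardized α = k·r̄ / (1 + (k−1)·r̄) = 10 × 0.398 / (1 + 9 × 0.398)
  = 3.9800 / 4.5820 = 0.869

α = 0.869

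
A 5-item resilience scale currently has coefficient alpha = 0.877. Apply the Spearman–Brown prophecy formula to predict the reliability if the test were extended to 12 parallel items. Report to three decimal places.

predicted reliability = 0.945

Length factor m = 12/5 = 2.4000
α' = m·α / (1 + (m−1)·α)
   = 12/5 × 0.877 / (1 + (12/5 − 1) × 0.877)
   = 2.1048 / 2.2278 = 0.945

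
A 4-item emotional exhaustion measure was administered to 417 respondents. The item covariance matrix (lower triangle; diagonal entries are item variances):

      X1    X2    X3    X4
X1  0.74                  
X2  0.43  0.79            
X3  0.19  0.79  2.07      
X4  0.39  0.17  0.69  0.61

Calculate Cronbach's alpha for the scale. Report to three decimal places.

Cronbach's alpha = 0.744

Σσ²ᵢ = 0.74 + 0.79 + 2.07 + 0.61 = 4.21
Σ_{i<j} σ_ij = 2.66
Var(T) = 4.21 + 2 × 2.66 = 9.53
α = (k/(k−1))·(1 − Σσ²ᵢ/Var(T)) = (4/3)·(1 − 4.21/9.53) = 0.744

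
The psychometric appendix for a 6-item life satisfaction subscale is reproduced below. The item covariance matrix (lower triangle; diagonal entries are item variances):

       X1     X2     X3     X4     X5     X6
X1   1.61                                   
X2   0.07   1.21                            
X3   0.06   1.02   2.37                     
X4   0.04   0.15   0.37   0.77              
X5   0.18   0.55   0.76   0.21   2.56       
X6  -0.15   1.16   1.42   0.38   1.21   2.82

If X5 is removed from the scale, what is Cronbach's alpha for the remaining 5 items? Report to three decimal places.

α = 0.634

Remaining items: X1, X2, X3, X4, X6 (k = 5).
ΣVar(i) = 1.61 + 1.21 + 2.37 + 0.77 + 2.82 = 8.78
σ²_T = 8.78 + 2 × 4.52 = 17.82
α (item deleted) = (5/4)·(1 − 8.78/17.82) = 0.634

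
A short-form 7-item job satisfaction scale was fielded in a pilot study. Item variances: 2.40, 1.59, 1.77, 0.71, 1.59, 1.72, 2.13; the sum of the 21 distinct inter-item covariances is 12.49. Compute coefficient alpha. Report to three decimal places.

Σσᵢ² = 2.40 + 1.59 + 1.77 + 0.71 + 1.59 + 1.72 + 2.13 = 11.91
Sum of distinct covariances = 12.49
Var(T) = Σσᵢ² + 2·Σcov = 11.91 + 2 × 12.49 = 36.89
α = (7/6)·(1 − 11.91/36.89) = 0.790

coefficient alpha = 0.790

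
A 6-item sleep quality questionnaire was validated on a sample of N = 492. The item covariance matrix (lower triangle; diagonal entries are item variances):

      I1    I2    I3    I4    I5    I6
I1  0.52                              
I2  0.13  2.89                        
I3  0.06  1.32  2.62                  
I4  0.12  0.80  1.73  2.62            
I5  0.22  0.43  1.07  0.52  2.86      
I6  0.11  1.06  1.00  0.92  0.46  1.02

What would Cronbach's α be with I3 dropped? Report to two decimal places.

Cronbach's α = 0.61

Remaining items: I1, I2, I4, I5, I6 (k = 5).
Σσᵢ² = 0.52 + 2.89 + 2.62 + 2.86 + 1.02 = 9.91
Var(T) = 9.91 + 2 × 4.77 = 19.45
α (item deleted) = (5/4)·(1 − 9.91/19.45) = 0.61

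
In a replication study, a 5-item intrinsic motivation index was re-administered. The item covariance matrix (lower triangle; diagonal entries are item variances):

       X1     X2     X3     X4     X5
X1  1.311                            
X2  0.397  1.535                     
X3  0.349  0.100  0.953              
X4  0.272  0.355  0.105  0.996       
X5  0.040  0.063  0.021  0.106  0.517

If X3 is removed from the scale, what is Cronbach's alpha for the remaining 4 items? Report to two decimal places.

Remaining items: X1, X2, X4, X5 (k = 4).
ΣVar(i) = 1.311 + 1.535 + 0.996 + 0.517 = 4.359
σ²_total = 4.359 + 2 × 1.233 = 6.825
α (item deleted) = (4/3)·(1 − 4.359/6.825) = 0.48

Cronbach's alpha = 0.48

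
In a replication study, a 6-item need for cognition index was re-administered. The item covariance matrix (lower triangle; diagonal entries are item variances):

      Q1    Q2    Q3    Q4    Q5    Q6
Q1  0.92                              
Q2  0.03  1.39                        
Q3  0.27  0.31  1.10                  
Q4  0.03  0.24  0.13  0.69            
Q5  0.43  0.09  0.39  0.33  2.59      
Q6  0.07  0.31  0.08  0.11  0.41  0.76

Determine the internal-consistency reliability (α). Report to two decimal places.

sum of item variances = 0.92 + 1.39 + 1.10 + 0.69 + 2.59 + 0.76 = 7.45
Sum of off-diagonal covariances = 3.23
σ²_T = 7.45 + 2 × 3.23 = 13.91
α = (k/(k−1))·(1 − sum of item variances/σ²_T) = (6/5)·(1 − 7.45/13.91) = 0.56

α = 0.56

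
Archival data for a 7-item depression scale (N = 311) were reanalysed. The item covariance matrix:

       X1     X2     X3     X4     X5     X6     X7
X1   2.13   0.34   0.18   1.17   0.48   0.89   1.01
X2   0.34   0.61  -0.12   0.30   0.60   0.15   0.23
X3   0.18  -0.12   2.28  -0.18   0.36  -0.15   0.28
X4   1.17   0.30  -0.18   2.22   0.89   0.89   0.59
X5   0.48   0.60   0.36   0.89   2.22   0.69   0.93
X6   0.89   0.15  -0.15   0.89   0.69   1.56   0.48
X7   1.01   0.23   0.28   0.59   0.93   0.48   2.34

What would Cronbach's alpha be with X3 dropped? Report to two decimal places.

Remaining items: X1, X2, X4, X5, X6, X7 (k = 6).
sum of item variances = 2.13 + 0.61 + 2.22 + 2.22 + 1.56 + 2.34 = 11.08
Var(T) = 11.08 + 2 × 9.64 = 30.36
α (item deleted) = (6/5)·(1 − 11.08/30.36) = 0.76

Cronbach's alpha = 0.76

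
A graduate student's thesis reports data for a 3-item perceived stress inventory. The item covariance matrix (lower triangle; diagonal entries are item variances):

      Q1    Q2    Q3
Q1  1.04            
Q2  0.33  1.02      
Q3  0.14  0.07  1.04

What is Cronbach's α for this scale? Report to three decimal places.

ΣVar(i) = 1.04 + 1.02 + 1.04 = 3.10
Sum of the distinct covariances = 0.54
σ²_total = 3.10 + 2 × 0.54 = 4.18
α = (k/(k−1))·(1 − ΣVar(i)/σ²_total) = (3/2)·(1 − 3.10/4.18) = 0.388

Cronbach's α = 0.388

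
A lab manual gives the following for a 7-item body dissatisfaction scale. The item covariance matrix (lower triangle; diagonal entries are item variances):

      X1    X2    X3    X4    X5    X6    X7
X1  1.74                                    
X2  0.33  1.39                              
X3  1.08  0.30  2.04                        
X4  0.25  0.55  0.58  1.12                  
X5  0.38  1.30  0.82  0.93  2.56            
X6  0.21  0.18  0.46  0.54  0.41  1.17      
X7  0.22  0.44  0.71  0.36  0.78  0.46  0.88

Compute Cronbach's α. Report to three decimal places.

Cronbach's α = 0.787

sum of item variances = 1.74 + 1.39 + 2.04 + 1.12 + 2.56 + 1.17 + 0.88 = 10.90
Σ_{i<j} σ_ij = 11.29
σ²_total = 10.90 + 2 × 11.29 = 33.48
α = (k/(k−1))·(1 − sum of item variances/σ²_total) = (7/6)·(1 − 10.90/33.48) = 0.787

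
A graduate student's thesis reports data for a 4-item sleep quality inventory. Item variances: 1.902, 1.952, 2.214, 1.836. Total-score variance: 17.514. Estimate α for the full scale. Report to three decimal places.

sum of item variances = 1.902 + 1.952 + 2.214 + 1.836 = 7.904
α = (k/(k−1))·(1 − sum of item variances/σ²_total) = (4/3)·(1 − 7.904/17.514) = 0.732

α = 0.732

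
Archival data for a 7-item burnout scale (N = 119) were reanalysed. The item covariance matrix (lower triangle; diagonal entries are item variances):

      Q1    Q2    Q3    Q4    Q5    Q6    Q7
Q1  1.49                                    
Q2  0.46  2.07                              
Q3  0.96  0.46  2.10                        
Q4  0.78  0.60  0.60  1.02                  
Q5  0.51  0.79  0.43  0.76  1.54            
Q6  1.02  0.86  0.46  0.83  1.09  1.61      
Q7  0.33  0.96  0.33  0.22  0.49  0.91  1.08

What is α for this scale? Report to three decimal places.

α = 0.837

sum of item variances = 1.49 + 2.07 + 2.10 + 1.02 + 1.54 + 1.61 + 1.08 = 10.91
Sum of the distinct covariances = 13.85
σ²_total = 10.91 + 2 × 13.85 = 38.61
α = (k/(k−1))·(1 − sum of item variances/σ²_total) = (7/6)·(1 − 10.91/38.61) = 0.837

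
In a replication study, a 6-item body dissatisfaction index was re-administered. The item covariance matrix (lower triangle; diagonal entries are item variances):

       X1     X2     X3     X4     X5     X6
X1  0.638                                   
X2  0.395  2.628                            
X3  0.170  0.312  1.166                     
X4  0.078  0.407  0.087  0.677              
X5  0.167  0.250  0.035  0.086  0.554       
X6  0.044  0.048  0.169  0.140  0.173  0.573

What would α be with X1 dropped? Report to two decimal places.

Remaining items: X2, X3, X4, X5, X6 (k = 5).
sum of item variances = 2.628 + 1.166 + 0.677 + 0.554 + 0.573 = 5.598
Var(T) = 5.598 + 2 × 1.707 = 9.012
α (item deleted) = (5/4)·(1 − 5.598/9.012) = 0.47

α = 0.47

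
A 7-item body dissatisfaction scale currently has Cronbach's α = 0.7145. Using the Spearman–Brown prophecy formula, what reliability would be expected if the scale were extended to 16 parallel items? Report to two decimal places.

predicted reliability = 0.85

Length factor m = 16/7 = 2.2857
α' = m·α / (1 + (m−1)·α)
   = 16/7 × 0.7145 / (1 + (16/7 − 1) × 0.7145)
   = 1.6331 / 1.9186 = 0.85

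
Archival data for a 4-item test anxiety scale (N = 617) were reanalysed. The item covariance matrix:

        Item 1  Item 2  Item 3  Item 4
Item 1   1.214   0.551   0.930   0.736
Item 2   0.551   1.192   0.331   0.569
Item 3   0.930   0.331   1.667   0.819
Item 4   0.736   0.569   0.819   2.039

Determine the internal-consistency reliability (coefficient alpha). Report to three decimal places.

coefficient alpha = 0.751

Σσᵢ² = 1.214 + 1.192 + 1.667 + 2.039 = 6.112
Σ_{i<j} σ_ij = 3.936
total variance = 6.112 + 2 × 3.936 = 13.984
α = (k/(k−1))·(1 − Σσᵢ²/total variance) = (4/3)·(1 − 6.112/13.984) = 0.751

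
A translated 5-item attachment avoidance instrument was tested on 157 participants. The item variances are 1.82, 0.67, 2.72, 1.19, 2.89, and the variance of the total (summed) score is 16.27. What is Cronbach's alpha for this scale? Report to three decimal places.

sum of item variances = 1.82 + 0.67 + 2.72 + 1.19 + 2.89 = 9.29
α = (k/(k−1))·(1 − sum of item variances/σ²_total) = (5/4)·(1 − 9.29/16.27) = 0.536

Cronbach's alpha = 0.536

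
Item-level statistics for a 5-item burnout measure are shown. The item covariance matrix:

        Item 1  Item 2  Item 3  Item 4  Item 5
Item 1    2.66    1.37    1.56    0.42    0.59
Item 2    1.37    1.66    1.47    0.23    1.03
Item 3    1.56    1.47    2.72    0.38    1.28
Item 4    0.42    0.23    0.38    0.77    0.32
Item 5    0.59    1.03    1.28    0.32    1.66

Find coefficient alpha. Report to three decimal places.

ΣVar(i) = 2.66 + 1.66 + 2.72 + 0.77 + 1.66 = 9.47
Σ_{i<j} σ_ij = 8.65
total variance = 9.47 + 2 × 8.65 = 26.77
α = (k/(k−1))·(1 − ΣVar(i)/total variance) = (5/4)·(1 − 9.47/26.77) = 0.808

coefficient alpha = 0.808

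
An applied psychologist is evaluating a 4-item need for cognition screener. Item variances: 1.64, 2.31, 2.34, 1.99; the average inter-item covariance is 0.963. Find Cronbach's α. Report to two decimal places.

Σσ²ᵢ = 1.64 + 2.31 + 2.34 + 1.99 = 8.28
Sum of the 6 distinct covariances = 6 × 0.963 = 5.778
σ²_total = Σσ²ᵢ + 2·Σcov = 8.28 + 2 × 5.778 = 19.836
α = (4/3)·(1 − 8.28/19.836) = 0.78

Cronbach's α = 0.78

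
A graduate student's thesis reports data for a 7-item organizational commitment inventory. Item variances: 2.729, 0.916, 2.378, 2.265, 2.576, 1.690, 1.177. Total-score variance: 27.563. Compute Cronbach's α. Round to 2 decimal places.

α = 0.59

Σσᵢ² = 2.729 + 0.916 + 2.378 + 2.265 + 2.576 + 1.690 + 1.177 = 13.731
α = (k/(k−1))·(1 − Σσᵢ²/total variance) = (7/6)·(1 − 13.731/27.563) = 0.59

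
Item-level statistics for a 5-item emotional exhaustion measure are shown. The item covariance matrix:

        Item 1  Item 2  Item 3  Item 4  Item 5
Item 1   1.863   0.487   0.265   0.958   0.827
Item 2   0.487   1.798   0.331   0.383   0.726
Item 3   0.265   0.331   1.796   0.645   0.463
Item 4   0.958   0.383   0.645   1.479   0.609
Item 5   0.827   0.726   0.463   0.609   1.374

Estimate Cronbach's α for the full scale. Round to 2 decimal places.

sum of item variances = 1.863 + 1.798 + 1.796 + 1.479 + 1.374 = 8.310
Sum of off-diagonal covariances = 5.694
total variance = 8.310 + 2 × 5.694 = 19.698
α = (k/(k−1))·(1 − sum of item variances/total variance) = (5/4)·(1 − 8.310/19.698) = 0.72

Cronbach's α = 0.72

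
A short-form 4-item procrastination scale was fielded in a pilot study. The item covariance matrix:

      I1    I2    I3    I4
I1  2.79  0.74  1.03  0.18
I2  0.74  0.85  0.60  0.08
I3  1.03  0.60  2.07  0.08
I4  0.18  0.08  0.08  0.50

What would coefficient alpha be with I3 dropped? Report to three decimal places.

Remaining items: I1, I2, I4 (k = 3).
sum of item variances = 2.79 + 0.85 + 0.50 = 4.14
Var(T) = 4.14 + 2 × 1.00 = 6.14
α (item deleted) = (3/2)·(1 − 4.14/6.14) = 0.489

α = 0.489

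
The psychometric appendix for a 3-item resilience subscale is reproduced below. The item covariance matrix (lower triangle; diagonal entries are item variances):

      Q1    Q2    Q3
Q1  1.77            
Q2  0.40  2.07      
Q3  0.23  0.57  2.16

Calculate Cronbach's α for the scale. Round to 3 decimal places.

ΣVar(i) = 1.77 + 2.07 + 2.16 = 6.00
Σ_{i<j} σ_ij = 1.20
Var(T) = 6.00 + 2 × 1.20 = 8.40
α = (k/(k−1))·(1 − ΣVar(i)/Var(T)) = (3/2)·(1 − 6.00/8.40) = 0.429

Cronbach's α = 0.429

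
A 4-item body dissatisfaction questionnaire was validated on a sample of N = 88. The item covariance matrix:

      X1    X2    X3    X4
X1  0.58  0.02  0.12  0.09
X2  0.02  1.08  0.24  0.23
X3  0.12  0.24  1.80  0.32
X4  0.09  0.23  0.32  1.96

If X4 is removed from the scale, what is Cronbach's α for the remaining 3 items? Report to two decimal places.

Cronbach's α = 0.27

Remaining items: X1, X2, X3 (k = 3).
Σσ²ᵢ = 0.58 + 1.08 + 1.80 = 3.46
σ²_total = 3.46 + 2 × 0.38 = 4.22
α (item deleted) = (3/2)·(1 − 3.46/4.22) = 0.27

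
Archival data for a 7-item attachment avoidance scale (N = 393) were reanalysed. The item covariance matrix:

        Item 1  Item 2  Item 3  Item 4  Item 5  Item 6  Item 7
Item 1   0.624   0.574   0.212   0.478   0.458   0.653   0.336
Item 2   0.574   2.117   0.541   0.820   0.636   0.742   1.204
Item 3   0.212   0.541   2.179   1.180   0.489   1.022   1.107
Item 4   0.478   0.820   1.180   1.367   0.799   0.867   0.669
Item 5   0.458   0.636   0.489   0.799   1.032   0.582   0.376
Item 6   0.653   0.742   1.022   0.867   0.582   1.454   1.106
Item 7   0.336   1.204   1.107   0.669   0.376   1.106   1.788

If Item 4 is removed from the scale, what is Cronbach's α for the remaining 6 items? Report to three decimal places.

Remaining items: Item 1, Item 2, Item 3, Item 5, Item 6, Item 7 (k = 6).
Σσᵢ² = 0.624 + 2.117 + 2.179 + 1.032 + 1.454 + 1.788 = 9.194
σ²_total = 9.194 + 2 × 10.038 = 29.270
α (item deleted) = (6/5)·(1 − 9.194/29.270) = 0.823

α = 0.823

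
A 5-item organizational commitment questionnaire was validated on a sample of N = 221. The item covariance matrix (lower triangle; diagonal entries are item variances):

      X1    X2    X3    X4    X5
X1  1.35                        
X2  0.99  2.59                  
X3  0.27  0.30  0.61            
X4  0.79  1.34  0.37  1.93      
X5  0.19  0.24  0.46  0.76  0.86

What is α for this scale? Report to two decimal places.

sum of item variances = 1.35 + 2.59 + 0.61 + 1.93 + 0.86 = 7.34
Σ_{i<j} σ_ij = 5.71
total variance = 7.34 + 2 × 5.71 = 18.76
α = (k/(k−1))·(1 − sum of item variances/total variance) = (5/4)·(1 − 7.34/18.76) = 0.76

α = 0.76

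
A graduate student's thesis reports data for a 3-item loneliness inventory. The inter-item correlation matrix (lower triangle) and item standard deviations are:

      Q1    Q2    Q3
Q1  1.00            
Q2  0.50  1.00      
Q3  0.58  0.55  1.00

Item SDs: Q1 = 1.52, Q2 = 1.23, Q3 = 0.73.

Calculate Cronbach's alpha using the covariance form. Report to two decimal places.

Cronbach's alpha = 0.73

Σσ²ᵢ = 1.52² + 1.23² + 0.73² = 4.3562
Covariances σ_ij = r_ij · s_i · s_j:
  σ(Q1,Q2) = 0.50 × 1.52 × 1.23 = 0.9348
  σ(Q1,Q3) = 0.58 × 1.52 × 0.73 = 0.6436
  σ(Q2,Q3) = 0.55 × 1.23 × 0.73 = 0.4938
σ²_T = Σσ²ᵢ + 2·Σσ_ij = 4.3562 + 2 × 2.0722 = 8.5006
α = (3/2)·(1 − 4.3562/8.5006) = 0.73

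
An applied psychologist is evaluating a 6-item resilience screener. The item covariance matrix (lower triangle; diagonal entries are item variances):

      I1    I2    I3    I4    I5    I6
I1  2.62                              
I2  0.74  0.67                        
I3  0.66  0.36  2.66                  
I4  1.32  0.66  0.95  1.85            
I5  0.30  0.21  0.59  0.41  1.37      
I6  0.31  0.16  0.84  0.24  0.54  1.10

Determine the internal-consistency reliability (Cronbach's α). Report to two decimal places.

Cronbach's α = 0.74

ΣVar(i) = 2.62 + 0.67 + 2.66 + 1.85 + 1.37 + 1.10 = 10.27
Sum of off-diagonal covariances = 8.29
σ²_T = 10.27 + 2 × 8.29 = 26.85
α = (k/(k−1))·(1 − ΣVar(i)/σ²_T) = (6/5)·(1 − 10.27/26.85) = 0.74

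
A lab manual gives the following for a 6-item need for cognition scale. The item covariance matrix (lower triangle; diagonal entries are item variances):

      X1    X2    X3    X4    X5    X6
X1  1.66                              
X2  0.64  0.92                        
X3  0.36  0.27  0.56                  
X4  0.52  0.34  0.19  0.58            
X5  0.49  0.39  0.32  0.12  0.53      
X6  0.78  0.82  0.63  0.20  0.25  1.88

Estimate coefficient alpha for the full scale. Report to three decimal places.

α = 0.808

Σσ²ᵢ = 1.66 + 0.92 + 0.56 + 0.58 + 0.53 + 1.88 = 6.13
Σ_{i<j} σ_ij = 6.32
Var(T) = 6.13 + 2 × 6.32 = 18.77
α = (k/(k−1))·(1 − Σσ²ᵢ/Var(T)) = (6/5)·(1 − 6.13/18.77) = 0.808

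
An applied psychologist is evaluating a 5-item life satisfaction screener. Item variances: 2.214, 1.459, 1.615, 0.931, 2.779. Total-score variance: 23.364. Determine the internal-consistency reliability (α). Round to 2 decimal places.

α = 0.77

ΣVar(i) = 2.214 + 1.459 + 1.615 + 0.931 + 2.779 = 8.998
α = (k/(k−1))·(1 − ΣVar(i)/total variance) = (5/4)·(1 − 8.998/23.364) = 0.77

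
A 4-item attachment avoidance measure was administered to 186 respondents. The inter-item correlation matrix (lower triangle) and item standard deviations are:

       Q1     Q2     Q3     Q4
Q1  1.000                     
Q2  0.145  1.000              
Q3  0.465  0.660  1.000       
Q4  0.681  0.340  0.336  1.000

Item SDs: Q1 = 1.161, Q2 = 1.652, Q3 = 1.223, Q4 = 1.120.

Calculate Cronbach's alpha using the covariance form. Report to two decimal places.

Σσ²ᵢ = 1.161² + 1.652² + 1.223² + 1.120² = 6.8272
Covariances σ_ij = r_ij · s_i · s_j:
  σ(Q1,Q2) = 0.145 × 1.161 × 1.652 = 0.2781
  σ(Q1,Q3) = 0.465 × 1.161 × 1.223 = 0.6603
  σ(Q1,Q4) = 0.681 × 1.161 × 1.120 = 0.8855
  σ(Q2,Q3) = 0.660 × 1.652 × 1.223 = 1.3335
  σ(Q2,Q4) = 0.340 × 1.652 × 1.120 = 0.6291
  σ(Q3,Q4) = 0.336 × 1.223 × 1.120 = 0.4602
σ²_T = Σσ²ᵢ + 2·Σσ_ij = 6.8272 + 2 × 4.2467 = 15.3206
α = (4/3)·(1 − 6.8272/15.3206) = 0.74

Cronbach's alpha = 0.74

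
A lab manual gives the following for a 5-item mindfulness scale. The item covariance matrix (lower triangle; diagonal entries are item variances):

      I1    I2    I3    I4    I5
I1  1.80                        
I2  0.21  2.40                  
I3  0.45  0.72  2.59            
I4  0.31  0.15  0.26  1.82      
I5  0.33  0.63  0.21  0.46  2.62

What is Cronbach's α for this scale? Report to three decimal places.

Cronbach's α = 0.499

ΣVar(i) = 1.80 + 2.40 + 2.59 + 1.82 + 2.62 = 11.23
Σ_{i<j} σ_ij = 3.73
σ²_T = 11.23 + 2 × 3.73 = 18.69
α = (k/(k−1))·(1 − ΣVar(i)/σ²_T) = (5/4)·(1 − 11.23/18.69) = 0.499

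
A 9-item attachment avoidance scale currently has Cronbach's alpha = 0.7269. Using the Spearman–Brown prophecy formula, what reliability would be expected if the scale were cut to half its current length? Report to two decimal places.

Length factor m = 1/2
α' = m·α / (1 − (1−m)·α)
   = 1/2 × 0.7269 / (1 − (1 − 1/2) × 0.7269)
   = 0.3634 / 0.6365 = 0.57

predicted reliability = 0.57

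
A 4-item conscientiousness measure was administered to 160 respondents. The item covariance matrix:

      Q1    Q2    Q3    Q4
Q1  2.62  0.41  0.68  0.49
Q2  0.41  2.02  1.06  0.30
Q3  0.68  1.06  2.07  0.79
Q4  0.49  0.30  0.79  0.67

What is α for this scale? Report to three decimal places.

Σσᵢ² = 2.62 + 2.02 + 2.07 + 0.67 = 7.38
Σ_{i<j} σ_ij = 3.73
total variance = 7.38 + 2 × 3.73 = 14.84
α = (k/(k−1))·(1 − Σσᵢ²/total variance) = (4/3)·(1 − 7.38/14.84) = 0.670

α = 0.670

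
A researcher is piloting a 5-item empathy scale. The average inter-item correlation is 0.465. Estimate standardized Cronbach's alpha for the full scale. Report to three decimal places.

standardized Cronbach's alpha = 0.813

Standardized α = k·r̄ / (1 + (k−1)·r̄) = 5 × 0.465 / (1 + 4 × 0.465)
  = 2.3250 / 2.8600 = 0.813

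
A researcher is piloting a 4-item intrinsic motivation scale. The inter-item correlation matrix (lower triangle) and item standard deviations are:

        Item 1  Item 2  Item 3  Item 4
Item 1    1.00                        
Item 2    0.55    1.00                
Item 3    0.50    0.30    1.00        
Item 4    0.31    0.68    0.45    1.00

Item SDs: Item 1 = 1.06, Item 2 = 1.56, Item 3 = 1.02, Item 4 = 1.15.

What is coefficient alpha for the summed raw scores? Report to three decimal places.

coefficient alpha = 0.771

Σσ²ᵢ = 1.06² + 1.56² + 1.02² + 1.15² = 5.9201
Covariances σ_ij = r_ij · s_i · s_j:
  σ(Item 1,Item 2) = 0.55 × 1.06 × 1.56 = 0.9095
  σ(Item 1,Item 3) = 0.50 × 1.06 × 1.02 = 0.5406
  σ(Item 1,Item 4) = 0.31 × 1.06 × 1.15 = 0.3779
  σ(Item 2,Item 3) = 0.30 × 1.56 × 1.02 = 0.4774
  σ(Item 2,Item 4) = 0.68 × 1.56 × 1.15 = 1.2199
  σ(Item 3,Item 4) = 0.45 × 1.02 × 1.15 = 0.5278
σ²_T = Σσ²ᵢ + 2·Σσ_ij = 5.9201 + 2 × 4.0531 = 14.0263
α = (4/3)·(1 − 5.9201/14.0263) = 0.771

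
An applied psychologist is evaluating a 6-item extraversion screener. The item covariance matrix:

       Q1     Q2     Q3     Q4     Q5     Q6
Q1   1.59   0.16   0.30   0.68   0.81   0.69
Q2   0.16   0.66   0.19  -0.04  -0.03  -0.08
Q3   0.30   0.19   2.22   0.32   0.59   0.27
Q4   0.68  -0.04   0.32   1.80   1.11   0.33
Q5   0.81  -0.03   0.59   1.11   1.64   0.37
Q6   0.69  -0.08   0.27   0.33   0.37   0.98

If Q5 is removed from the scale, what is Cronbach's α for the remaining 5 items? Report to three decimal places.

Remaining items: Q1, Q2, Q3, Q4, Q6 (k = 5).
Σσ²ᵢ = 1.59 + 0.66 + 2.22 + 1.80 + 0.98 = 7.25
total variance = 7.25 + 2 × 2.82 = 12.89
α (item deleted) = (5/4)·(1 − 7.25/12.89) = 0.547

Cronbach's α = 0.547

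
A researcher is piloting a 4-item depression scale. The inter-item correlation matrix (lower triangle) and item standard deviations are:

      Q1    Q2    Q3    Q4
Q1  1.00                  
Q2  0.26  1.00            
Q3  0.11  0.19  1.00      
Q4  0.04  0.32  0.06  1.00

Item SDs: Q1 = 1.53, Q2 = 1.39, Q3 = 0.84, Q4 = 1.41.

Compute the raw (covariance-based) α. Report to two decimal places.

Σσ²ᵢ = 1.53² + 1.39² + 0.84² + 1.41² = 6.9667
Covariances σ_ij = r_ij · s_i · s_j:
  σ(Q1,Q2) = 0.26 × 1.53 × 1.39 = 0.5529
  σ(Q1,Q3) = 0.11 × 1.53 × 0.84 = 0.1414
  σ(Q1,Q4) = 0.04 × 1.53 × 1.41 = 0.0863
  σ(Q2,Q3) = 0.19 × 1.39 × 0.84 = 0.2218
  σ(Q2,Q4) = 0.32 × 1.39 × 1.41 = 0.6272
  σ(Q3,Q4) = 0.06 × 0.84 × 1.41 = 0.0711
σ²_T = Σσ²ᵢ + 2·Σσ_ij = 6.9667 + 2 × 1.7007 = 10.3681
α = (4/3)·(1 − 6.9667/10.3681) = 0.44

α = 0.44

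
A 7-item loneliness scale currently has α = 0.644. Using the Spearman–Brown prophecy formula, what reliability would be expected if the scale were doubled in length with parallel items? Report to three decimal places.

predicted reliability = 0.783

Length factor m = 2
α' = m·α / (1 + (m−1)·α)
   = 2 × 0.644 / (1 + (2 − 1) × 0.644)
   = 1.2880 / 1.6440 = 0.783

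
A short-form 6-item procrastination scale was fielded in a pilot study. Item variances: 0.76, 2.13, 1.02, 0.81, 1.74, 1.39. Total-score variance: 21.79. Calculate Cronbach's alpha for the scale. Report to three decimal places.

Cronbach's alpha = 0.768

sum of item variances = 0.76 + 2.13 + 1.02 + 0.81 + 1.74 + 1.39 = 7.85
α = (k/(k−1))·(1 − sum of item variances/total variance) = (6/5)·(1 − 7.85/21.79) = 0.768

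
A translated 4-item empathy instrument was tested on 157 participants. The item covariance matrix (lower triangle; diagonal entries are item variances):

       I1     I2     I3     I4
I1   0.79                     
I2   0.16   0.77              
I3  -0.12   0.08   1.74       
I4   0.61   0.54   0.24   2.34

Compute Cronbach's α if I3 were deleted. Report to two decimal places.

α = 0.60

Remaining items: I1, I2, I4 (k = 3).
Σσ²ᵢ = 0.79 + 0.77 + 2.34 = 3.90
total variance = 3.90 + 2 × 1.31 = 6.52
α (item deleted) = (3/2)·(1 − 3.90/6.52) = 0.60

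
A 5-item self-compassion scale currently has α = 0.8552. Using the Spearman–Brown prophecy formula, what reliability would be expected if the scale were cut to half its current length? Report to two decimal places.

Length factor m = 1/2
α' = m·α / (1 − (1−m)·α)
   = 1/2 × 0.8552 / (1 − (1 − 1/2) × 0.8552)
   = 0.4276 / 0.5724 = 0.75

predicted reliability = 0.75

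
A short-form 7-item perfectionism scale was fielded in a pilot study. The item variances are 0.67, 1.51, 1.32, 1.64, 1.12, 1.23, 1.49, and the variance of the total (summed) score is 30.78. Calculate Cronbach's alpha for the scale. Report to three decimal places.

α = 0.826

ΣVar(i) = 0.67 + 1.51 + 1.32 + 1.64 + 1.12 + 1.23 + 1.49 = 8.98
α = (k/(k−1))·(1 − ΣVar(i)/Var(T)) = (7/6)·(1 − 8.98/30.78) = 0.826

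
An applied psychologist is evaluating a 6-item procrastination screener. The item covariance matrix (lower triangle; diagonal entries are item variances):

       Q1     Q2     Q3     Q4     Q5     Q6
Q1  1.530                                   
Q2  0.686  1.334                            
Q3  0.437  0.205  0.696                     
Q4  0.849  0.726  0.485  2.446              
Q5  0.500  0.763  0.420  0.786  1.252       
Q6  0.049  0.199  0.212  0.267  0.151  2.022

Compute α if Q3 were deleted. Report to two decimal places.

α = 0.67

Remaining items: Q1, Q2, Q4, Q5, Q6 (k = 5).
ΣVar(i) = 1.530 + 1.334 + 2.446 + 1.252 + 2.022 = 8.584
Var(T) = 8.584 + 2 × 4.976 = 18.536
α (item deleted) = (5/4)·(1 − 8.584/18.536) = 0.67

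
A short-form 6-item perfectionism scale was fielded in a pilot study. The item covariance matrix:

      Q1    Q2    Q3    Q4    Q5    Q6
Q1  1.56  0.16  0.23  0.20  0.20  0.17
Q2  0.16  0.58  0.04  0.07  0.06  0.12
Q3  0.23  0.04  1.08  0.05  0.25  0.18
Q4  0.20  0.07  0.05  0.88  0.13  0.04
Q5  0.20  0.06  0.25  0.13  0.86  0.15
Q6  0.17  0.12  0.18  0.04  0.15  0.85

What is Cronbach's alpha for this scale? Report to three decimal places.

α = 0.496

Σσ²ᵢ = 1.56 + 0.58 + 1.08 + 0.88 + 0.86 + 0.85 = 5.81
Σ_{i<j} σ_ij = 2.05
σ²_T = 5.81 + 2 × 2.05 = 9.91
α = (k/(k−1))·(1 − Σσ²ᵢ/σ²_T) = (6/5)·(1 − 5.81/9.91) = 0.496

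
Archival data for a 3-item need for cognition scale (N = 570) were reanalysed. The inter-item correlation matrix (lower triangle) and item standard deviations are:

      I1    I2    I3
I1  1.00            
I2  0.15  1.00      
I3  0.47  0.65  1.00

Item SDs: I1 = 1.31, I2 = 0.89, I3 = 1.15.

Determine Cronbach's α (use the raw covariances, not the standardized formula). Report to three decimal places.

Σσ²ᵢ = 1.31² + 0.89² + 1.15² = 3.8307
Covariances σ_ij = r_ij · s_i · s_j:
  σ(I1,I2) = 0.15 × 1.31 × 0.89 = 0.1749
  σ(I1,I3) = 0.47 × 1.31 × 1.15 = 0.7081
  σ(I2,I3) = 0.65 × 0.89 × 1.15 = 0.6653
σ²_T = Σσ²ᵢ + 2·Σσ_ij = 3.8307 + 2 × 1.5483 = 6.9273
α = (3/2)·(1 − 3.8307/6.9273) = 0.671

Cronbach's α = 0.671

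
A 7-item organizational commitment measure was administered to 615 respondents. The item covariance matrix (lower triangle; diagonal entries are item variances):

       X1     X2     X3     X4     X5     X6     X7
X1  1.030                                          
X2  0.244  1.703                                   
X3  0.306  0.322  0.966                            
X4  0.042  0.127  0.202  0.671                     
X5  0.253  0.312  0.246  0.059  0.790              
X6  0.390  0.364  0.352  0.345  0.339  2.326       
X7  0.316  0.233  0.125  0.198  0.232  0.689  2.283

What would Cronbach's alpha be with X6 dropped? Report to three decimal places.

Cronbach's alpha = 0.556

Remaining items: X1, X2, X3, X4, X5, X7 (k = 6).
Σσᵢ² = 1.030 + 1.703 + 0.966 + 0.671 + 0.790 + 2.283 = 7.443
total variance = 7.443 + 2 × 3.217 = 13.877
α (item deleted) = (6/5)·(1 − 7.443/13.877) = 0.556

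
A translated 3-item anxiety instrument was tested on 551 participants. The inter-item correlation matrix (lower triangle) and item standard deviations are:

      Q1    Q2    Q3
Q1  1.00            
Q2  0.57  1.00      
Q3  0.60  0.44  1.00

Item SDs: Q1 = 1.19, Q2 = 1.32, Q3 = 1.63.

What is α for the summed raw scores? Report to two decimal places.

Σσ²ᵢ = 1.19² + 1.32² + 1.63² = 5.8154
Covariances σ_ij = r_ij · s_i · s_j:
  σ(Q1,Q2) = 0.57 × 1.19 × 1.32 = 0.8954
  σ(Q1,Q3) = 0.60 × 1.19 × 1.63 = 1.1638
  σ(Q2,Q3) = 0.44 × 1.32 × 1.63 = 0.9467
σ²_T = Σσ²ᵢ + 2·Σσ_ij = 5.8154 + 2 × 3.0059 = 11.8272
α = (3/2)·(1 − 5.8154/11.8272) = 0.76

α = 0.76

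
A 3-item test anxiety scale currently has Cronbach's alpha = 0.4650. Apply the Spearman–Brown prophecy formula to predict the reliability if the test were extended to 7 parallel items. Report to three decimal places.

predicted reliability = 0.670

Length factor m = 7/3 = 2.3333
α' = m·α / (1 + (m−1)·α)
   = 7/3 × 0.4650 / (1 + (7/3 − 1) × 0.4650)
   = 1.0850 / 1.6200 = 0.670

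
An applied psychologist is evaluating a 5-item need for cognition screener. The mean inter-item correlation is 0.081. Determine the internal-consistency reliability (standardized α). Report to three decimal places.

Standardized α = k·r̄ / (1 + (k−1)·r̄) = 5 × 0.081 / (1 + 4 × 0.081)
  = 0.4050 / 1.3240 = 0.306

standardized α = 0.306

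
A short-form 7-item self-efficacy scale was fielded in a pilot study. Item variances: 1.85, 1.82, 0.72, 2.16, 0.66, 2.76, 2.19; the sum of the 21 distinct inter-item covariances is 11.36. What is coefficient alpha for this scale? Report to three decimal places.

α = 0.760

Σσ²ᵢ = 1.85 + 1.82 + 0.72 + 2.16 + 0.66 + 2.76 + 2.19 = 12.16
Sum of distinct covariances = 11.36
σ²_total = Σσ²ᵢ + 2·Σcov = 12.16 + 2 × 11.36 = 34.88
α = (7/6)·(1 − 12.16/34.88) = 0.760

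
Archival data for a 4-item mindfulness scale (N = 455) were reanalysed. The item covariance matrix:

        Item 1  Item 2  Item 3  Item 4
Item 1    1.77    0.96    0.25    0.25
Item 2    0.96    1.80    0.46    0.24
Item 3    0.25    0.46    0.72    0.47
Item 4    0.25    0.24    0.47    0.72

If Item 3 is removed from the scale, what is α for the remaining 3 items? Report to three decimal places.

α = 0.605

Remaining items: Item 1, Item 2, Item 4 (k = 3).
Σσᵢ² = 1.77 + 1.80 + 0.72 = 4.29
σ²_T = 4.29 + 2 × 1.45 = 7.19
α (item deleted) = (3/2)·(1 − 4.29/7.19) = 0.605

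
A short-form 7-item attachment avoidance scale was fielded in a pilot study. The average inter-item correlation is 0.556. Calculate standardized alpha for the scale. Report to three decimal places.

Standardized α = k·r̄ / (1 + (k−1)·r̄) = 7 × 0.556 / (1 + 6 × 0.556)
  = 3.8920 / 4.3360 = 0.898

standardized alpha = 0.898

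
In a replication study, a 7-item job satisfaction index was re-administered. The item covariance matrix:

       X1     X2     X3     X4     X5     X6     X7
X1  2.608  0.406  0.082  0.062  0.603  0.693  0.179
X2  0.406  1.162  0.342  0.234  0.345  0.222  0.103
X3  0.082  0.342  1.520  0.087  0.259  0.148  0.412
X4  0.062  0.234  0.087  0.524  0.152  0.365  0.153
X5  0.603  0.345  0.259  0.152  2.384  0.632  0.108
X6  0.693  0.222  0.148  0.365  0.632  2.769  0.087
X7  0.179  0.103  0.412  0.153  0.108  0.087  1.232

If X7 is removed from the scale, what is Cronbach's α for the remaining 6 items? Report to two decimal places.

Remaining items: X1, X2, X3, X4, X5, X6 (k = 6).
Σσᵢ² = 2.608 + 1.162 + 1.520 + 0.524 + 2.384 + 2.769 = 10.967
σ²_T = 10.967 + 2 × 4.632 = 20.231
α (item deleted) = (6/5)·(1 − 10.967/20.231) = 0.55

α = 0.55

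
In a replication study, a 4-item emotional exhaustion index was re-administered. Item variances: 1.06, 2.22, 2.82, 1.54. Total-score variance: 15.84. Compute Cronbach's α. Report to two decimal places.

α = 0.69

Σσ²ᵢ = 1.06 + 2.22 + 2.82 + 1.54 = 7.64
α = (k/(k−1))·(1 − Σσ²ᵢ/σ²_T) = (4/3)·(1 − 7.64/15.84) = 0.69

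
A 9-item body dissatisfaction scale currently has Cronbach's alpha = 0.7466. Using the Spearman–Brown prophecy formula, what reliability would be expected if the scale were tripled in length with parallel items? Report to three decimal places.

Length factor m = 3
α' = m·α / (1 + (m−1)·α)
   = 3 × 0.7466 / (1 + (3 − 1) × 0.7466)
   = 2.2398 / 2.4932 = 0.898

predicted reliability = 0.898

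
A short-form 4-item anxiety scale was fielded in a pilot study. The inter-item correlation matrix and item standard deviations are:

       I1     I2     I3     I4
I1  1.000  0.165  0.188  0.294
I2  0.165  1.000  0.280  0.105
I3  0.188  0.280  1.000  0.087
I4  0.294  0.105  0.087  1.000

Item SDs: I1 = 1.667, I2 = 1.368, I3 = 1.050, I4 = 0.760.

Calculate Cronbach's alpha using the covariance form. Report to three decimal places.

Cronbach's alpha = 0.458

Σσ²ᵢ = 1.667² + 1.368² + 1.050² + 0.760² = 6.3304
Covariances σ_ij = r_ij · s_i · s_j:
  σ(I1,I2) = 0.165 × 1.667 × 1.368 = 0.3763
  σ(I1,I3) = 0.188 × 1.667 × 1.050 = 0.3291
  σ(I1,I4) = 0.294 × 1.667 × 0.760 = 0.3725
  σ(I2,I3) = 0.280 × 1.368 × 1.050 = 0.4022
  σ(I2,I4) = 0.105 × 1.368 × 0.760 = 0.1092
  σ(I3,I4) = 0.087 × 1.050 × 0.760 = 0.0694
σ²_T = Σσ²ᵢ + 2·Σσ_ij = 6.3304 + 2 × 1.6587 = 9.6478
α = (4/3)·(1 − 6.3304/9.6478) = 0.458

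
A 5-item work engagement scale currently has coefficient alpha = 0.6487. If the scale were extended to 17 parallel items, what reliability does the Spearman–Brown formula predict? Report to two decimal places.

Length factor m = 17/5 = 3.4000
α' = m·α / (1 + (m−1)·α)
   = 17/5 × 0.6487 / (1 + (17/5 − 1) × 0.6487)
   = 2.2056 / 2.5569 = 0.86

predicted reliability = 0.86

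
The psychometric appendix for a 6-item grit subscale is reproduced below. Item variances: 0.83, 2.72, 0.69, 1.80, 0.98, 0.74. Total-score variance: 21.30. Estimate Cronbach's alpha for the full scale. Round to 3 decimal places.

α = 0.763

sum of item variances = 0.83 + 2.72 + 0.69 + 1.80 + 0.98 + 0.74 = 7.76
α = (k/(k−1))·(1 − sum of item variances/total variance) = (6/5)·(1 − 7.76/21.30) = 0.763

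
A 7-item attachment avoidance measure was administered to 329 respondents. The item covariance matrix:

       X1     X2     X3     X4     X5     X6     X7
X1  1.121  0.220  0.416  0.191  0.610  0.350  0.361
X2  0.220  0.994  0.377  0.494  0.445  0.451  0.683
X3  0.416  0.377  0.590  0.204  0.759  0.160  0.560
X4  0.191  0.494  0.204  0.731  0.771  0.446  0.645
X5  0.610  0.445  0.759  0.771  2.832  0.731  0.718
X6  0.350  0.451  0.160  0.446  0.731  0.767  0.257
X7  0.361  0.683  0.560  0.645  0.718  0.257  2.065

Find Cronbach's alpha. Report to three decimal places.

Cronbach's alpha = 0.798

Σσᵢ² = 1.121 + 0.994 + 0.590 + 0.731 + 2.832 + 0.767 + 2.065 = 9.100
Sum of the distinct covariances = 9.849
σ²_total = 9.100 + 2 × 9.849 = 28.798
α = (k/(k−1))·(1 − Σσᵢ²/σ²_total) = (7/6)·(1 − 9.100/28.798) = 0.798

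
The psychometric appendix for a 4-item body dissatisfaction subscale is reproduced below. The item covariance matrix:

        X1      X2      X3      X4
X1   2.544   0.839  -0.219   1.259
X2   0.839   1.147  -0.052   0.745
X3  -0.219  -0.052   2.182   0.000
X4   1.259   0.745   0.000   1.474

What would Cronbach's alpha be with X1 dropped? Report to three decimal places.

Remaining items: X2, X3, X4 (k = 3).
Σσ²ᵢ = 1.147 + 2.182 + 1.474 = 4.803
total variance = 4.803 + 2 × 0.693 = 6.189
α (item deleted) = (3/2)·(1 − 4.803/6.189) = 0.336

Cronbach's alpha = 0.336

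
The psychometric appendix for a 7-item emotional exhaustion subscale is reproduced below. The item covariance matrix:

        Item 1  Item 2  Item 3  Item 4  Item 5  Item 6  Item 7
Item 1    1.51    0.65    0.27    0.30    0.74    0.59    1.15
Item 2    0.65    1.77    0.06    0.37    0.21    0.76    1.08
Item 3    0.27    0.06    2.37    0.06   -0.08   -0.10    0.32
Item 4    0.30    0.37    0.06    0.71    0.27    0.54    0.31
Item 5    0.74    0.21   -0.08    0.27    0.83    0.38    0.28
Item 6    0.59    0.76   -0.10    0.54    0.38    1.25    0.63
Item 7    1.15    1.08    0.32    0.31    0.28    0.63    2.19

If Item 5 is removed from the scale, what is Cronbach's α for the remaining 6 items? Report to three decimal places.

Remaining items: Item 1, Item 2, Item 3, Item 4, Item 6, Item 7 (k = 6).
Σσ²ᵢ = 1.51 + 1.77 + 2.37 + 0.71 + 1.25 + 2.19 = 9.80
total variance = 9.80 + 2 × 6.99 = 23.78
α (item deleted) = (6/5)·(1 − 9.80/23.78) = 0.705

Cronbach's α = 0.705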